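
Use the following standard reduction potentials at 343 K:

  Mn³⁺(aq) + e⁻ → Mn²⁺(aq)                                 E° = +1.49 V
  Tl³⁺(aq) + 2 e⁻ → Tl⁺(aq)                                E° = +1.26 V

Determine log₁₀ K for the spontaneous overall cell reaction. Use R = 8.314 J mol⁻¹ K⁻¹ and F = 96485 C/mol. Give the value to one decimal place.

6.8

Cathode: Mn³⁺/Mn²⁺; anode: Tl³⁺/Tl⁺. E°cell = (+1.49) − (+1.26) = +0.23 V, with n = 2.
ΔG° = −nFE° = −RT ln K, so ln K = nFE°/(RT) = (2)(96485)(+0.23) / ((8.314)(343)) = 15.564.
log₁₀ K = 15.564 / ln 10 = 6.8.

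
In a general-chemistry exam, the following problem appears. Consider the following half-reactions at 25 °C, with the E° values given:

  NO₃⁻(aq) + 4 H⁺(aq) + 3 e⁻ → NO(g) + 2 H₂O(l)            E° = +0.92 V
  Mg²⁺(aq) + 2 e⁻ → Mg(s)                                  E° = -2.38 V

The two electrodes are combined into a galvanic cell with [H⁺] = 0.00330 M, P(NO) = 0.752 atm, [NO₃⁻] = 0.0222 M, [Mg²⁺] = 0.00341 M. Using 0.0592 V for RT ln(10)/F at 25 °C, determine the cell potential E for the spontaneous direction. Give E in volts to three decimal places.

NO₃⁻/NO is the cathode (higher E°), Mg²⁺/Mg the anode: E°cell = +0.92 − (-2.38) = +3.30 V, n = 6.
Overall: 2 NO₃⁻(aq) + 8 H⁺(aq) + 3 Mg(s) → 2 NO(g) + 4 H₂O(l) + 3 Mg²⁺(aq)
Q = P(NO)^2·[Mg²⁺]^3 / ([NO₃⁻]^2·[H⁺]^8); log Q = 15.510.
E = E° − (0.0592/n) log Q = +3.30 − (0.0592/6)(15.510) = +3.147 V.

+3.147 V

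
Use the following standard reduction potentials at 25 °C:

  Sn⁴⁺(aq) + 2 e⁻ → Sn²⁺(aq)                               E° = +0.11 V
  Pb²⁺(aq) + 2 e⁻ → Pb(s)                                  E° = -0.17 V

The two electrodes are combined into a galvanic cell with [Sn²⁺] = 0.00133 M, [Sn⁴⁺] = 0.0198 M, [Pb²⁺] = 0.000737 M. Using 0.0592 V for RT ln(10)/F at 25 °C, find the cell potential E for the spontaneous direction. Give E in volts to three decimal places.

Sn⁴⁺/Sn²⁺ is the cathode (higher E°), Pb²⁺/Pb the anode: E°cell = +0.11 − (-0.17) = +0.28 V, n = 2.
Overall: Sn⁴⁺(aq) + Pb(s) → Sn²⁺(aq) + Pb²⁺(aq)
Q = [Sn²⁺]·[Pb²⁺] / ([Sn⁴⁺]); log Q = -4.305.
E = E° − (0.0592/n) log Q = +0.28 − (0.0592/2)(-4.305) = +0.407 V.

+0.407 V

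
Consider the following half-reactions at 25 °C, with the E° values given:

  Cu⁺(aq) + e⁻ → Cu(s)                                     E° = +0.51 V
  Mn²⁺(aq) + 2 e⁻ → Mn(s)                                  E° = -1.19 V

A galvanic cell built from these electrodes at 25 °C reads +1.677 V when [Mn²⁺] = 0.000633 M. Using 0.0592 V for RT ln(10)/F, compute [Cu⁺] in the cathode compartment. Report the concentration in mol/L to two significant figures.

Cu⁺/Cu is the cathode, Mn²⁺/Mn the anode: E°cell = +1.70 V, n = 2.
Overall reaction: 2 Cu⁺(aq) + Mn(s) → 2 Cu(s) + Mn²⁺(aq); Q = [Mn²⁺]^1/[Cu⁺]^2.
From E = E° − (0.0592/n) log Q: log Q = (E° − E)·n/0.0592 = (+1.70 − (+1.677))·2/0.0592 = 0.7770.
So 2·log[Cu⁺] = 1·log(0.000633) − log Q = -3.1986 − (0.7770) = -3.9756; log[Cu⁺] = -3.9756 / 2 = -1.9878; [Cu⁺] = 10^(-1.9878) ≈ 0.010 M.

0.010 M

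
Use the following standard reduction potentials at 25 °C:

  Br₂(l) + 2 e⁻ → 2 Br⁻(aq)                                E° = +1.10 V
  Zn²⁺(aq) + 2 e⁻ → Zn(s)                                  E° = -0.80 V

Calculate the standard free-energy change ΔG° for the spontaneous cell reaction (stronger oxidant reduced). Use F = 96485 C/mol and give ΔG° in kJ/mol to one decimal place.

-366.6 kJ/mol

Br₂/Br⁻ (E° = +1.10 V) is the cathode; Zn²⁺/Zn (E° = -0.80 V) is the anode, so E°cell = +1.90 V.
Balancing electrons gives n = 2 (lcm of 2 and 2).
ΔG° = −nFE° = −(2)(96485)(+1.90) = -366,643 J = -366.6 kJ/mol.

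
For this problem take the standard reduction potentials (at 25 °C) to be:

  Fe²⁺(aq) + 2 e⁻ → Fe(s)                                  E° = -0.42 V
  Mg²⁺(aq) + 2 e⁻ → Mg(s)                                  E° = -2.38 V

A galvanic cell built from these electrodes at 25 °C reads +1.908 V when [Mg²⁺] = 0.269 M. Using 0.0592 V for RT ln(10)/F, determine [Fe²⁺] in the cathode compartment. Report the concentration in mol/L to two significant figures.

Fe²⁺/Fe is the cathode, Mg²⁺/Mg the anode: E°cell = +1.96 V, n = 2.
Overall reaction: Fe²⁺(aq) + Mg(s) → Fe(s) + Mg²⁺(aq); Q = [Mg²⁺]^1/[Fe²⁺]^1.
From E = E° − (0.0592/n) log Q: log Q = (E° − E)·n/0.0592 = (+1.96 − (+1.908))·2/0.0592 = 1.7568.
So 1·log[Fe²⁺] = 1·log(0.269) − log Q = -0.5702 − (1.7568) = -2.3270; [Fe²⁺] = 10^(-2.3270) ≈ 0.0047 M.

0.0047 M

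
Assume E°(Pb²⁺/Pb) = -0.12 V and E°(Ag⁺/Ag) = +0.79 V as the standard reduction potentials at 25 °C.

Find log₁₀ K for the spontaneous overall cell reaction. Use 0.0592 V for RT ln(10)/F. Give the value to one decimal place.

Cathode: Ag⁺/Ag; anode: Pb²⁺/Pb. E°cell = +0.91 V, n = 2.
log K = nE°cell / 0.0592 = (2)(+0.91) / 0.0592 = 30.7.

30.7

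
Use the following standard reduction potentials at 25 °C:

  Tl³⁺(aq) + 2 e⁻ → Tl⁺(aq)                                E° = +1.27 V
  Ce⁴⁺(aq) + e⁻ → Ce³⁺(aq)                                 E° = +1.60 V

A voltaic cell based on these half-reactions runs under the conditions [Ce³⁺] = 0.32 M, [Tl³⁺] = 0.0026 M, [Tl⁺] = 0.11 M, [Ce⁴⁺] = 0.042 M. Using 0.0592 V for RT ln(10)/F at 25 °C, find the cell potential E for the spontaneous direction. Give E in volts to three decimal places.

Ce⁴⁺/Ce³⁺ is the cathode (higher E°), Tl³⁺/Tl⁺ the anode: E°cell = +1.60 − (+1.27) = +0.33 V, n = 2.
Overall: 2 Ce⁴⁺(aq) + Tl⁺(aq) → 2 Ce³⁺(aq) + Tl³⁺(aq)
Q = [Ce³⁺]^2·[Tl³⁺] / ([Ce⁴⁺]^2·[Tl⁺]); log Q = 0.137.
E = E° − (0.0592/n) log Q = +0.33 − (0.0592/2)(0.137) = +0.326 V.

+0.326 V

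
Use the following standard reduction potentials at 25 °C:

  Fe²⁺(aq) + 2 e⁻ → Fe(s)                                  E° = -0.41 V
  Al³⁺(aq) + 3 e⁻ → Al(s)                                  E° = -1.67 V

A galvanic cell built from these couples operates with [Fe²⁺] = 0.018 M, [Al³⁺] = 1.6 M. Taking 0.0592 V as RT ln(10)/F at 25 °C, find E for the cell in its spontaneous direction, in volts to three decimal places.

Fe²⁺/Fe is the cathode (higher E°), Al³⁺/Al the anode: E°cell = -0.41 − (-1.67) = +1.26 V, n = 6.
Overall: 3 Fe²⁺(aq) + 2 Al(s) → 3 Fe(s) + 2 Al³⁺(aq)
Q = [Al³⁺]^2 / ([Fe²⁺]^3); log Q = 5.642.
E = E° − (0.0592/n) log Q = +1.26 − (0.0592/6)(5.642) = +1.204 V.

+1.204 V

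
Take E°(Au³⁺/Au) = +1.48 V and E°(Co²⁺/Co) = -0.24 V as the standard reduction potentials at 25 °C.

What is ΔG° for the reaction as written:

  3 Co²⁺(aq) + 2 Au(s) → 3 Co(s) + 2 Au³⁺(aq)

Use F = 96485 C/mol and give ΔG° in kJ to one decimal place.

As written, Co²⁺/Co is reduced (cathode) and Au³⁺/Au is oxidised (anode), so E°cell = (-0.24) − (+1.48) = -1.72 V.
Balancing electrons gives n = 6.
ΔG° = −nFE° = −(6)(96485)(-1.72) = 995,725 J = +995.7 kJ.

+995.7 kJ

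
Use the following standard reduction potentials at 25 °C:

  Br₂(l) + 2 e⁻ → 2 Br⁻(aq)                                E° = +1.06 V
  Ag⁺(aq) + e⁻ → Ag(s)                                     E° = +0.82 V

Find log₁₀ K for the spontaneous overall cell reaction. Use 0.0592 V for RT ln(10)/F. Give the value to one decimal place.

8.1

Cathode: Br₂/Br⁻; anode: Ag⁺/Ag. E°cell = +0.24 V, n = 2.
log K = nE°cell / 0.0592 = (2)(+0.24) / 0.0592 = 8.1.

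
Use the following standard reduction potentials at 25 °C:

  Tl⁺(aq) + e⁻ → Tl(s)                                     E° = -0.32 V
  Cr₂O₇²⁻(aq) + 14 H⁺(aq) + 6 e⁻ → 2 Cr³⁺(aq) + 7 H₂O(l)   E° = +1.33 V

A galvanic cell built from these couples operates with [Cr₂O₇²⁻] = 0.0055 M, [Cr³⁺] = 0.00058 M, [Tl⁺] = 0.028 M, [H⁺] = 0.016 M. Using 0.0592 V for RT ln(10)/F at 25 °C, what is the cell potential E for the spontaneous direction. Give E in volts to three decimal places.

Cr₂O₇²⁻/Cr³⁺ is the cathode (higher E°), Tl⁺/Tl the anode: E°cell = +1.33 − (-0.32) = +1.65 V, n = 6.
Overall: Cr₂O₇²⁻(aq) + 14 H⁺(aq) + 6 Tl(s) → 2 Cr³⁺(aq) + 7 H₂O(l) + 6 Tl⁺(aq)
Q = [Cr³⁺]^2·[Tl⁺]^6 / ([Cr₂O₇²⁻]·[H⁺]^14); log Q = 11.612.
E = E° − (0.0592/n) log Q = +1.65 − (0.0592/6)(11.612) = +1.535 V.

+1.535 V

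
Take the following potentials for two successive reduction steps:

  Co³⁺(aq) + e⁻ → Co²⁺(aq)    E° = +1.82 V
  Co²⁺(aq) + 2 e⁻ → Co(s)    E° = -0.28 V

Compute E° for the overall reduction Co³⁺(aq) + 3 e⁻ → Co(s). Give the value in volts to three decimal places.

+0.420 V

Standard free energies of sequential steps add: ΔG°₃ = ΔG°₁ + ΔG°₂, so n₃E°₃ = n₁E°₁ + n₂E°₂.
E°₃ = (1×+1.82 + 2×-0.28) / 3 = (+1.260) / 3 = +0.420 V.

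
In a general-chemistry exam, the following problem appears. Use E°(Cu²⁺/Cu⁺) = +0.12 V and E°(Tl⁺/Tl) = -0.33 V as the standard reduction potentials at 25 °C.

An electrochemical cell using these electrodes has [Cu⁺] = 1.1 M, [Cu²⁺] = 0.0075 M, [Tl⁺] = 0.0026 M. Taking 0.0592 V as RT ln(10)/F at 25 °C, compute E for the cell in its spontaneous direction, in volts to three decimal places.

Cu²⁺/Cu⁺ is the cathode (higher E°), Tl⁺/Tl the anode: E°cell = +0.12 − (-0.33) = +0.45 V, n = 1.
Overall: Cu²⁺(aq) + Tl(s) → Cu⁺(aq) + Tl⁺(aq)
Q = [Cu⁺]·[Tl⁺] / ([Cu²⁺]); log Q = -0.419.
E = E° − (0.0592/n) log Q = +0.45 − (0.0592/1)(-0.419) = +0.475 V.

+0.475 V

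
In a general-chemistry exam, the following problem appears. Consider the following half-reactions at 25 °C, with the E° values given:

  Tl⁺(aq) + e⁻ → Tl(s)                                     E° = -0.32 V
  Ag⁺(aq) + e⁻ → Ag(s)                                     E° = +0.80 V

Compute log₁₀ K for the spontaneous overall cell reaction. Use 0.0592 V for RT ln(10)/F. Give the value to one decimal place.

Cathode: Ag⁺/Ag; anode: Tl⁺/Tl. E°cell = +1.12 V, n = 1.
log K = nE°cell / 0.0592 = (1)(+1.12) / 0.0592 = 18.9.

18.9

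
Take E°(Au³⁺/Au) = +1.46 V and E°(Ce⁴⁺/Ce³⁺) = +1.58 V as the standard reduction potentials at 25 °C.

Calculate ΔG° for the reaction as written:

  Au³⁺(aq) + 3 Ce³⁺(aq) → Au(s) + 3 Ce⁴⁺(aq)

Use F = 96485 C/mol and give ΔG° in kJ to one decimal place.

+34.7 kJ

As written, Au³⁺/Au is reduced (cathode) and Ce⁴⁺/Ce³⁺ is oxidised (anode), so E°cell = (+1.46) − (+1.58) = -0.12 V.
Balancing electrons gives n = 3.
ΔG° = −nFE° = −(3)(96485)(-0.12) = 34,735 J = +34.7 kJ.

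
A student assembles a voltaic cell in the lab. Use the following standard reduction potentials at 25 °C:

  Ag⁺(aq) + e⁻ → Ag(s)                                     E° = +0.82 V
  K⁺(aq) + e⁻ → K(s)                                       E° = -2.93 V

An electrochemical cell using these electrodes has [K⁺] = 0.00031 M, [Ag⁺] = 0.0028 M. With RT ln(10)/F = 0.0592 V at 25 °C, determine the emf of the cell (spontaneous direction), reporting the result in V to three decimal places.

Ag⁺/Ag is the cathode (higher E°), K⁺/K the anode: E°cell = +0.82 − (-2.93) = +3.75 V, n = 1.
Overall: Ag⁺(aq) + K(s) → Ag(s) + K⁺(aq)
Q = [K⁺] / ([Ag⁺]); log Q = -0.956.
E = E° − (0.0592/n) log Q = +3.75 − (0.0592/1)(-0.956) = +3.807 V.

+3.807 V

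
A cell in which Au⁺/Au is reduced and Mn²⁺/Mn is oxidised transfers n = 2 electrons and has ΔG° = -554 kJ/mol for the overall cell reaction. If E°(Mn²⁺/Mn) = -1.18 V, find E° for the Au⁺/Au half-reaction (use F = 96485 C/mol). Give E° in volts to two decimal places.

+1.69 V

E°cell = −ΔG°/(nF) = −(-554×10³)/((2)(96485)) = +2.871 V.
Since Au⁺/Au is the cathode and Mn²⁺/Mn the anode, E°cell = E°(Au⁺/Au) − E°(Mn²⁺/Mn).
So E°(Au⁺/Au) = E°cell + E°(Mn²⁺/Mn) = +2.871 + (-1.18) = +1.69 V.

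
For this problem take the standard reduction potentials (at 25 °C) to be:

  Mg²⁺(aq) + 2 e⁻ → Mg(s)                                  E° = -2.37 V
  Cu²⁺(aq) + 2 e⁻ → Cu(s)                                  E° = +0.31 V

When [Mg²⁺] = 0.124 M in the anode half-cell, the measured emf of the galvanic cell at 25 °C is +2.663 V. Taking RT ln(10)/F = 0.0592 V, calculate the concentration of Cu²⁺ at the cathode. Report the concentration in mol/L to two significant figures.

0.033 M

Cu²⁺/Cu is the cathode, Mg²⁺/Mg the anode: E°cell = +2.68 V, n = 2.
Overall reaction: Cu²⁺(aq) + Mg(s) → Cu(s) + Mg²⁺(aq); Q = [Mg²⁺]^1/[Cu²⁺]^1.
From E = E° − (0.0592/n) log Q: log Q = (E° − E)·n/0.0592 = (+2.68 − (+2.663))·2/0.0592 = 0.5743.
So 1·log[Cu²⁺] = 1·log(0.124) − log Q = -0.9066 − (0.5743) = -1.4809; [Cu²⁺] = 10^(-1.4809) ≈ 0.033 M.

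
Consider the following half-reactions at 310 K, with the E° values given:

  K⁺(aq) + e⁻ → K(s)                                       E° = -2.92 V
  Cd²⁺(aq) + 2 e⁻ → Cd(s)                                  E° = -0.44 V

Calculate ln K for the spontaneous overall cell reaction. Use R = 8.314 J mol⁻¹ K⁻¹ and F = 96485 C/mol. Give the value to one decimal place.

185.7

Cathode: Cd²⁺/Cd; anode: K⁺/K. E°cell = (-0.44) − (-2.92) = +2.48 V, with n = 2.
ΔG° = −nFE° = −RT ln K, so ln K = nFE°/(RT) = (2)(96485)(+2.48) / ((8.314)(310)) = 185.682.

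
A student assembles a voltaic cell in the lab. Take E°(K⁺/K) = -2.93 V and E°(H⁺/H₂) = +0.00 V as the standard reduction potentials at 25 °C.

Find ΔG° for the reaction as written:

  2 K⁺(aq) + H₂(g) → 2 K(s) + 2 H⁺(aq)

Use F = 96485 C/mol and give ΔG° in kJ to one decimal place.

+565.4 kJ

As written, K⁺/K is reduced (cathode) and H⁺/H₂ is oxidised (anode), so E°cell = (-2.93) − (+0.00) = -2.93 V.
Balancing electrons gives n = 2.
ΔG° = −nFE° = −(2)(96485)(-2.93) = 565,402 J = +565.4 kJ.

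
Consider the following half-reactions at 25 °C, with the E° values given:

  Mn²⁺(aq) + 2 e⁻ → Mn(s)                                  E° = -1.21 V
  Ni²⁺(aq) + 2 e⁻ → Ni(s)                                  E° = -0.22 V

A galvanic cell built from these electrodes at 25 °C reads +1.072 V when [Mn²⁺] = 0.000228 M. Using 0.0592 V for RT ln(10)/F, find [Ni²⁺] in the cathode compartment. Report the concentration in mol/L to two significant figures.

0.13 M

Ni²⁺/Ni is the cathode, Mn²⁺/Mn the anode: E°cell = +0.99 V, n = 2.
Overall reaction: Ni²⁺(aq) + Mn(s) → Ni(s) + Mn²⁺(aq); Q = [Mn²⁺]^1/[Ni²⁺]^1.
From E = E° − (0.0592/n) log Q: log Q = (E° − E)·n/0.0592 = (+0.99 − (+1.072))·2/0.0592 = -2.7703.
So 1·log[Ni²⁺] = 1·log(0.000228) − log Q = -3.6421 − (-2.7703) = -0.8718; [Ni²⁺] = 10^(-0.8718) ≈ 0.13 M.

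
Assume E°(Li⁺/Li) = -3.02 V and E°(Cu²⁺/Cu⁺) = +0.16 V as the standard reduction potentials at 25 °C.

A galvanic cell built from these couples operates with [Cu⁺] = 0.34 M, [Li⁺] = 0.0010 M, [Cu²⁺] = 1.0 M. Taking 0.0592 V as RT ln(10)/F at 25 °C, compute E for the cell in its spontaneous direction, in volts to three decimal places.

Cu²⁺/Cu⁺ is the cathode (higher E°), Li⁺/Li the anode: E°cell = +0.16 − (-3.02) = +3.18 V, n = 1.
Overall: Cu²⁺(aq) + Li(s) → Cu⁺(aq) + Li⁺(aq)
Q = [Cu⁺]·[Li⁺] / ([Cu²⁺]); log Q = -3.469.
E = E° − (0.0592/n) log Q = +3.18 − (0.0592/1)(-3.469) = +3.385 V.

+3.385 V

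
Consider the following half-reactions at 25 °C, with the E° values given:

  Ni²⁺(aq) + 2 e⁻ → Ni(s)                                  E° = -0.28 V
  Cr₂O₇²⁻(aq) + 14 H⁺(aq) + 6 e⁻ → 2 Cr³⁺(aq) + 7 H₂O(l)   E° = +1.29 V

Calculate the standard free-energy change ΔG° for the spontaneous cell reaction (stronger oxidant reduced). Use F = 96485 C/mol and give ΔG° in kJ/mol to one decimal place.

Cr₂O₇²⁻/Cr³⁺ (E° = +1.29 V) is the cathode; Ni²⁺/Ni (E° = -0.28 V) is the anode, so E°cell = +1.57 V.
Balancing electrons gives n = 6 (lcm of 6 and 2).
ΔG° = −nFE° = −(6)(96485)(+1.57) = -908,889 J = -908.9 kJ/mol.

-908.9 kJ/mol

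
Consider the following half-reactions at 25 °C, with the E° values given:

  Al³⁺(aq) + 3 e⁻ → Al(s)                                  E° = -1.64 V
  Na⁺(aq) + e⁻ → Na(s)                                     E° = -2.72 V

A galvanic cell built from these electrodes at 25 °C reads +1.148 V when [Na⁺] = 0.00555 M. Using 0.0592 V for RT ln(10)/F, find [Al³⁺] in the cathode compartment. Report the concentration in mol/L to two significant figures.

Al³⁺/Al is the cathode, Na⁺/Na the anode: E°cell = +1.08 V, n = 3.
Overall reaction: Al³⁺(aq) + 3 Na(s) → Al(s) + 3 Na⁺(aq); Q = [Na⁺]^3/[Al³⁺]^1.
From E = E° − (0.0592/n) log Q: log Q = (E° − E)·n/0.0592 = (+1.08 − (+1.148))·3/0.0592 = -3.4459.
So 1·log[Al³⁺] = 3·log(0.00555) − log Q = -6.7671 − (-3.4459) = -3.3212; [Al³⁺] = 10^(-3.3212) ≈ 0.00048 M.

0.00048 M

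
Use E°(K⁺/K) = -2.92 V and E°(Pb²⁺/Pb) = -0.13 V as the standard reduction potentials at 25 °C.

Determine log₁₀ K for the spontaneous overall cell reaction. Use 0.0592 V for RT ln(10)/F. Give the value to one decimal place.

94.3

Cathode: Pb²⁺/Pb; anode: K⁺/K. E°cell = +2.79 V, n = 2.
log K = nE°cell / 0.0592 = (2)(+2.79) / 0.0592 = 94.3.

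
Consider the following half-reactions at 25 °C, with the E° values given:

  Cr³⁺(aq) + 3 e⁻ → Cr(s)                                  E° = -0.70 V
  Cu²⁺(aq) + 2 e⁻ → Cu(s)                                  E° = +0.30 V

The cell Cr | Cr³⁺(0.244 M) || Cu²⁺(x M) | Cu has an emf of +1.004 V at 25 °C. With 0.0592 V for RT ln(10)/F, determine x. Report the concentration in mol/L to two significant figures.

Cu²⁺/Cu is the cathode, Cr³⁺/Cr the anode: E°cell = +1.00 V, n = 6.
Overall reaction: 3 Cu²⁺(aq) + 2 Cr(s) → 3 Cu(s) + 2 Cr³⁺(aq); Q = [Cr³⁺]^2/[Cu²⁺]^3.
From E = E° − (0.0592/n) log Q: log Q = (E° − E)·n/0.0592 = (+1.00 − (+1.004))·6/0.0592 = -0.4054.
So 3·log[Cu²⁺] = 2·log(0.244) − log Q = -1.2252 − (-0.4054) = -0.8198; log[Cu²⁺] = -0.8198 / 3 = -0.2733; [Cu²⁺] = 10^(-0.2733) ≈ 0.53 M.

0.53 M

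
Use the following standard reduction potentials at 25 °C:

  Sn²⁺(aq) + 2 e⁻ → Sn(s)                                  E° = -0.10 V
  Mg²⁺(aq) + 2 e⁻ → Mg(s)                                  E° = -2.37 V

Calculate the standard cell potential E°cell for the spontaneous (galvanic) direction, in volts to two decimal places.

+2.27 V

The Sn²⁺/Sn couple has the higher reduction potential, so it is the cathode; Mg²⁺/Mg is oxidised at the anode.
E°cell = E°(cathode) − E°(anode) = (-0.10) − (-2.37) = +2.27 V.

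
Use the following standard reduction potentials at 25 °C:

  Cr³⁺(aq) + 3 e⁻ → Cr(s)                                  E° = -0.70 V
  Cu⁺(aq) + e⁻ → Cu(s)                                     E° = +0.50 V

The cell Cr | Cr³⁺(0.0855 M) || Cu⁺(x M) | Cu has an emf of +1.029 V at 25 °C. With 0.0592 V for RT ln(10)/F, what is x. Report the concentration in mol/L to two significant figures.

Cu⁺/Cu is the cathode, Cr³⁺/Cr the anode: E°cell = +1.20 V, n = 3.
Overall reaction: 3 Cu⁺(aq) + Cr(s) → 3 Cu(s) + Cr³⁺(aq); Q = [Cr³⁺]^1/[Cu⁺]^3.
From E = E° − (0.0592/n) log Q: log Q = (E° − E)·n/0.0592 = (+1.20 − (+1.029))·3/0.0592 = 8.6655.
So 3·log[Cu⁺] = 1·log(0.0855) − log Q = -1.0680 − (8.6655) = -9.7335; log[Cu⁺] = -9.7335 / 3 = -3.2445; [Cu⁺] = 10^(-3.2445) ≈ 0.00057 M.

0.00057 M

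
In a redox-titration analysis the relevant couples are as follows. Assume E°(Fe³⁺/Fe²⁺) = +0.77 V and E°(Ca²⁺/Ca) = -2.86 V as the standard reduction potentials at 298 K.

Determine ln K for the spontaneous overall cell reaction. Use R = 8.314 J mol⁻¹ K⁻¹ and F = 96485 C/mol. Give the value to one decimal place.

Cathode: Fe³⁺/Fe²⁺; anode: Ca²⁺/Ca. E°cell = (+0.77) − (-2.86) = +3.63 V, with n = 2.
ΔG° = −nFE° = −RT ln K, so ln K = nFE°/(RT) = (2)(96485)(+3.63) / ((8.314)(298)) = 282.729.

282.7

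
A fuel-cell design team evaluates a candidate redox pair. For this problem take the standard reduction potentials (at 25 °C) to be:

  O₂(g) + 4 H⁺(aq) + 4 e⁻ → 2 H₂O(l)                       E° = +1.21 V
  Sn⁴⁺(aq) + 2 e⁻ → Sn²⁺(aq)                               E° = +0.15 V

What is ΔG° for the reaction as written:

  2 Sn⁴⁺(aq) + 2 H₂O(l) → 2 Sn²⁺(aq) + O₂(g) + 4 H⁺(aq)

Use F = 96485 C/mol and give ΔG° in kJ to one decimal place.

As written, Sn⁴⁺/Sn²⁺ is reduced (cathode) and O₂/H₂O is oxidised (anode), so E°cell = (+0.15) − (+1.21) = -1.06 V.
Balancing electrons gives n = 4.
ΔG° = −nFE° = −(4)(96485)(-1.06) = 409,096 J = +409.1 kJ.

+409.1 kJ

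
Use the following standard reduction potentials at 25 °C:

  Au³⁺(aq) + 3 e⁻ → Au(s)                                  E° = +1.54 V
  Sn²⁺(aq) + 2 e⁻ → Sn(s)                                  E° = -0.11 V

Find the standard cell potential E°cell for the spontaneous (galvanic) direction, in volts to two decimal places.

The Au³⁺/Au couple has the higher reduction potential, so it is the cathode; Sn²⁺/Sn is oxidised at the anode.
E°cell = E°(cathode) − E°(anode) = (+1.54) − (-0.11) = +1.65 V.
Since E°cell > 0, the reaction is spontaneous under standard conditions.

+1.65 V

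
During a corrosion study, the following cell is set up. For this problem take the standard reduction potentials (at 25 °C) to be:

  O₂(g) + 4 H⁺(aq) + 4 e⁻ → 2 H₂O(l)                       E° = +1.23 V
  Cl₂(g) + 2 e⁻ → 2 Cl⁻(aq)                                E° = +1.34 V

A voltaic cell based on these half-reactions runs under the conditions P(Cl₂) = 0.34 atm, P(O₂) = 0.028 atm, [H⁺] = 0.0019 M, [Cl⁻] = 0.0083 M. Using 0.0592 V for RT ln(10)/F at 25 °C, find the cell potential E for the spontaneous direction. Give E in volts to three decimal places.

+0.403 V

Cl₂/Cl⁻ is the cathode (higher E°), O₂/H₂O the anode: E°cell = +1.34 − (+1.23) = +0.11 V, n = 4.
Overall: 2 Cl₂(g) + 2 H₂O(l) → 4 Cl⁻(aq) + O₂(g) + 4 H⁺(aq)
Q = [Cl⁻]^4·P(O₂)·[H⁺]^4 / (P(Cl₂)^2); log Q = -19.824.
E = E° − (0.0592/n) log Q = +0.11 − (0.0592/4)(-19.824) = +0.403 V.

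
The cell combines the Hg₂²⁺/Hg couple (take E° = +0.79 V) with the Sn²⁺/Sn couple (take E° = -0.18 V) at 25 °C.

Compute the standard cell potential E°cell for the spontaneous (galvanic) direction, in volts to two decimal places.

The Hg₂²⁺/Hg couple has the higher reduction potential, so it is the cathode; Sn²⁺/Sn is oxidised at the anode.
E°cell = E°(cathode) − E°(anode) = (+0.79) − (-0.18) = +0.97 V.
Since E°cell > 0, the reaction is spontaneous under standard conditions.

+0.97 V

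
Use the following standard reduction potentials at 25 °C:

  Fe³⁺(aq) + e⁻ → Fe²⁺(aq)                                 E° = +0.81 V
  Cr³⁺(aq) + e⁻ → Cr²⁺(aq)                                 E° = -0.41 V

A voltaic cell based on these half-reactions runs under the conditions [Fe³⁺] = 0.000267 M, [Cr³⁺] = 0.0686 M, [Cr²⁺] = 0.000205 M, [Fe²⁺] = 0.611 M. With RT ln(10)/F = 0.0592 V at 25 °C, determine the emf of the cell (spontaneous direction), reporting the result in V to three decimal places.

+0.872 V

Fe³⁺/Fe²⁺ is the cathode (higher E°), Cr³⁺/Cr²⁺ the anode: E°cell = +0.81 − (-0.41) = +1.22 V, n = 1.
Overall: Fe³⁺(aq) + Cr²⁺(aq) → Fe²⁺(aq) + Cr³⁺(aq)
Q = [Fe²⁺]·[Cr³⁺] / ([Fe³⁺]·[Cr²⁺]); log Q = 5.884.
E = E° − (0.0592/n) log Q = +1.22 − (0.0592/1)(5.884) = +0.872 V.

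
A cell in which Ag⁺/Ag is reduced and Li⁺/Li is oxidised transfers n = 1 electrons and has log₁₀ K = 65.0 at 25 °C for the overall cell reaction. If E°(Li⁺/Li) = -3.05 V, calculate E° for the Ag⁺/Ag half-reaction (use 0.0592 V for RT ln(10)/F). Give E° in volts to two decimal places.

+0.80 V

E°cell = (0.0592/n)·log K = (0.0592/1)(65.0) = +3.848 V.
Since Ag⁺/Ag is the cathode and Li⁺/Li the anode, E°cell = E°(Ag⁺/Ag) − E°(Li⁺/Li).
So E°(Ag⁺/Ag) = E°cell + E°(Li⁺/Li) = +3.848 + (-3.05) = +0.80 V.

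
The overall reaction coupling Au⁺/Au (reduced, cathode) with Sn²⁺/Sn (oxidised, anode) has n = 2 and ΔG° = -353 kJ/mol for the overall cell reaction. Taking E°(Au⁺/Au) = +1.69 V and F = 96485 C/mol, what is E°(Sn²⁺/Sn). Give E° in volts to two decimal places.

-0.14 V

E°cell = −ΔG°/(nF) = −(-353×10³)/((2)(96485)) = +1.829 V.
Since Au⁺/Au is the cathode and Sn²⁺/Sn the anode, E°cell = E°(Au⁺/Au) − E°(Sn²⁺/Sn).
So E°(Sn²⁺/Sn) = E°(Au⁺/Au) − E°cell = (+1.69) − (+1.829) = -0.14 V.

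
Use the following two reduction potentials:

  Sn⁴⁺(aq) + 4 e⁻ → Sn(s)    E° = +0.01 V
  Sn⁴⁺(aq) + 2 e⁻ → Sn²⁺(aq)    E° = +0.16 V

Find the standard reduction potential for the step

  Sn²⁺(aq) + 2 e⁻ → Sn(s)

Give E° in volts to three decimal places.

-0.140 V

Sequential free energies add, so n₃E°₃ = n₁E°₁ + n₂E°₂.
With n₃ = 4, and the known step contributing 2×(+0.16) V, the unknown satisfies 2·E° = 4×(+0.01) − 2×(+0.16) = -0.280.
E° = -0.280 / 2 = -0.140 V.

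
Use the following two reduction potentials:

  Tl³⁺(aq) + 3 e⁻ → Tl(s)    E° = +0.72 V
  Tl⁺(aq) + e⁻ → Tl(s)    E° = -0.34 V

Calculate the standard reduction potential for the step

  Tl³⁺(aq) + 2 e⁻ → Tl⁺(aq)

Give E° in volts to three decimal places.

+1.250 V

Sequential free energies add, so n₃E°₃ = n₁E°₁ + n₂E°₂.
With n₃ = 3, and the known step contributing 1×(-0.34) V, the unknown satisfies 2·E° = 3×(+0.72) − 1×(-0.34) = +2.500.
E° = +2.500 / 2 = +1.250 V.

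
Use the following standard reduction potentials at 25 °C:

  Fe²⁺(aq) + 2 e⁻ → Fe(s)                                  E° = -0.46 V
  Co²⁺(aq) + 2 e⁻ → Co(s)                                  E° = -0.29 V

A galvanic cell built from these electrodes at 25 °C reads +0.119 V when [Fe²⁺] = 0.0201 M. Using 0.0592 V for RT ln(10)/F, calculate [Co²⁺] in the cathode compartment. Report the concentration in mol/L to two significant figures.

0.00038 M

Co²⁺/Co is the cathode, Fe²⁺/Fe the anode: E°cell = +0.17 V, n = 2.
Overall reaction: Co²⁺(aq) + Fe(s) → Co(s) + Fe²⁺(aq); Q = [Fe²⁺]^1/[Co²⁺]^1.
From E = E° − (0.0592/n) log Q: log Q = (E° − E)·n/0.0592 = (+0.17 − (+0.119))·2/0.0592 = 1.7230.
So 1·log[Co²⁺] = 1·log(0.0201) − log Q = -1.6968 − (1.7230) = -3.4198; [Co²⁺] = 10^(-3.4198) ≈ 0.00038 M.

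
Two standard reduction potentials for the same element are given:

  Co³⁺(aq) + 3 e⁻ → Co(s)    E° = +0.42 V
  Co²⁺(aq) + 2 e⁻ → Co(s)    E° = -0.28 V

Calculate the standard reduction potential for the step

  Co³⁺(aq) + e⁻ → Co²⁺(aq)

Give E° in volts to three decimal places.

Sequential free energies add, so n₃E°₃ = n₁E°₁ + n₂E°₂.
With n₃ = 3, and the known step contributing 2×(-0.28) V, the unknown satisfies 1·E° = 3×(+0.42) − 2×(-0.28) = +1.820.
E° = +1.820 / 1 = +1.820 V.

+1.820 V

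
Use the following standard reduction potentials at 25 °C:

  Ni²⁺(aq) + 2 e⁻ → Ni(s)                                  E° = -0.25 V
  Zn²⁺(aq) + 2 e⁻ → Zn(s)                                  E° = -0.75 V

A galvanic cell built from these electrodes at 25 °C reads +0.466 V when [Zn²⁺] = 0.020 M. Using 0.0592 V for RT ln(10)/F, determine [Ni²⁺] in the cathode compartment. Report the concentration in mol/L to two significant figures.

Ni²⁺/Ni is the cathode, Zn²⁺/Zn the anode: E°cell = +0.50 V, n = 2.
Overall reaction: Ni²⁺(aq) + Zn(s) → Ni(s) + Zn²⁺(aq); Q = [Zn²⁺]^1/[Ni²⁺]^1.
From E = E° − (0.0592/n) log Q: log Q = (E° − E)·n/0.0592 = (+0.50 − (+0.466))·2/0.0592 = 1.1486.
So 1·log[Ni²⁺] = 1·log(0.02) − log Q = -1.6990 − (1.1486) = -2.8476; [Ni²⁺] = 10^(-2.8476) ≈ 0.0014 M.

0.0014 M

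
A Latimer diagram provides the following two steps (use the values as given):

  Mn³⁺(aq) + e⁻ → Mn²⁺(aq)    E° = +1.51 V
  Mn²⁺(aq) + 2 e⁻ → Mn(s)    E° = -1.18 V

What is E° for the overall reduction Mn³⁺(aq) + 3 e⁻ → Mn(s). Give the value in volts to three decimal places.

-0.283 V

Standard free energies of sequential steps add: ΔG°₃ = ΔG°₁ + ΔG°₂, so n₃E°₃ = n₁E°₁ + n₂E°₂.
E°₃ = (1×+1.51 + 2×-1.18) / 3 = (-0.850) / 3 = -0.283 V.
Simply averaging or adding the two E° values would be wrong; the electron-weighted sum is required.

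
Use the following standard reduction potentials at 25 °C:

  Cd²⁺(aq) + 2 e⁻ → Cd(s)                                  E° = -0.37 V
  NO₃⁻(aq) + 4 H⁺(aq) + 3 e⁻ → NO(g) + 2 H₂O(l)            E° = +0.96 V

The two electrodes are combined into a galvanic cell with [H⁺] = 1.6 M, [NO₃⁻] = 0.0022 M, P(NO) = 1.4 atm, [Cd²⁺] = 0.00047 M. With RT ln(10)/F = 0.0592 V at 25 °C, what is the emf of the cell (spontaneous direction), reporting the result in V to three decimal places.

NO₃⁻/NO is the cathode (higher E°), Cd²⁺/Cd the anode: E°cell = +0.96 − (-0.37) = +1.33 V, n = 6.
Overall: 2 NO₃⁻(aq) + 8 H⁺(aq) + 3 Cd(s) → 2 NO(g) + 4 H₂O(l) + 3 Cd²⁺(aq)
Q = P(NO)^2·[Cd²⁺]^3 / ([NO₃⁻]^2·[H⁺]^8); log Q = -6.009.
E = E° − (0.0592/n) log Q = +1.33 − (0.0592/6)(-6.009) = +1.389 V.

+1.389 V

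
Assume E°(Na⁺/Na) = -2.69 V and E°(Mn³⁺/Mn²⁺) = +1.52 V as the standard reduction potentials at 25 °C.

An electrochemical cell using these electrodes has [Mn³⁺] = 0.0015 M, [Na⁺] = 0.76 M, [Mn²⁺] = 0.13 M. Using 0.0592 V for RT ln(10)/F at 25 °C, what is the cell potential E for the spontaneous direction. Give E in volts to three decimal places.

+4.102 V

Mn³⁺/Mn²⁺ is the cathode (higher E°), Na⁺/Na the anode: E°cell = +1.52 − (-2.69) = +4.21 V, n = 1.
Overall: Mn³⁺(aq) + Na(s) → Mn²⁺(aq) + Na⁺(aq)
Q = [Mn²⁺]·[Na⁺] / ([Mn³⁺]); log Q = 1.819.
E = E° − (0.0592/n) log Q = +4.21 − (0.0592/1)(1.819) = +4.102 V.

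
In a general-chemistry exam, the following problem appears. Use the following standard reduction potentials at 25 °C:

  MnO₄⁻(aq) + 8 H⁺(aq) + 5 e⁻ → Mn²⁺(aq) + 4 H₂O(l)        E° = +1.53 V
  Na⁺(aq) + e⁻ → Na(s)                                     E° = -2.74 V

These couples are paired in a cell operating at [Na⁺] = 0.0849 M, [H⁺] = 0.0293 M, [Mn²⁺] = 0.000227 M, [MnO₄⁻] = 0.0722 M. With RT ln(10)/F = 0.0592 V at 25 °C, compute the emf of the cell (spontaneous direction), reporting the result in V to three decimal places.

MnO₄⁻/Mn²⁺ is the cathode (higher E°), Na⁺/Na the anode: E°cell = +1.53 − (-2.74) = +4.27 V, n = 5.
Overall: MnO₄⁻(aq) + 8 H⁺(aq) + 5 Na(s) → Mn²⁺(aq) + 4 H₂O(l) + 5 Na⁺(aq)
Q = [Mn²⁺]·[Na⁺]^5 / ([MnO₄⁻]·[H⁺]^8); log Q = 4.407.
E = E° − (0.0592/n) log Q = +4.27 − (0.0592/5)(4.407) = +4.218 V.

+4.218 V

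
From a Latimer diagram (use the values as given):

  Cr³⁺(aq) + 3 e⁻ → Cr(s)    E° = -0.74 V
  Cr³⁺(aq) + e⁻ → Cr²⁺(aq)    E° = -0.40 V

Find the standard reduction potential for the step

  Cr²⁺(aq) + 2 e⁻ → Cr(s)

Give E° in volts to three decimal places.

Sequential free energies add, so n₃E°₃ = n₁E°₁ + n₂E°₂.
With n₃ = 3, and the known step contributing 1×(-0.40) V, the unknown satisfies 2·E° = 3×(-0.74) − 1×(-0.40) = -1.820.
E° = -1.820 / 2 = -0.910 V.

-0.910 V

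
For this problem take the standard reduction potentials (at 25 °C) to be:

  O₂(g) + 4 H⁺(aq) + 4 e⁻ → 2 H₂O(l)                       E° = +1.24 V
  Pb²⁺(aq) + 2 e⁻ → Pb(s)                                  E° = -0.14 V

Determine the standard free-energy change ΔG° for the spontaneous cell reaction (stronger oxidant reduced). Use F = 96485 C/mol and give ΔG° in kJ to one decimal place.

-532.6 kJ

O₂/H₂O (E° = +1.24 V) is the cathode; Pb²⁺/Pb (E° = -0.14 V) is the anode, so E°cell = +1.38 V.
Balancing electrons gives n = 4 (lcm of 4 and 2).
ΔG° = −nFE° = −(4)(96485)(+1.38) = -532,597 J = -532.6 kJ.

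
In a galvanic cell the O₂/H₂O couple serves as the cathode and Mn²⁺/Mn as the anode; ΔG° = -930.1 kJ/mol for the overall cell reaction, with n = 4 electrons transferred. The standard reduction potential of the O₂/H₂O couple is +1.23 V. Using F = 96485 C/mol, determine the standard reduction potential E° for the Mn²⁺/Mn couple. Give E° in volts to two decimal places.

E°cell = −ΔG°/(nF) = −(-930.1×10³)/((4)(96485)) = +2.410 V.
Since O₂/H₂O is the cathode and Mn²⁺/Mn the anode, E°cell = E°(O₂/H₂O) − E°(Mn²⁺/Mn).
So E°(Mn²⁺/Mn) = E°(O₂/H₂O) − E°cell = (+1.23) − (+2.410) = -1.18 V.

-1.18 V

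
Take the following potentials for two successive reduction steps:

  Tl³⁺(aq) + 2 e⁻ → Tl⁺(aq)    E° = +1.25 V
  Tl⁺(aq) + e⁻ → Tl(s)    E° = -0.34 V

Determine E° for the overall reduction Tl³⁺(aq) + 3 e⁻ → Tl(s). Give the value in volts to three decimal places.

+0.720 V

Since ΔG° = −nFE° is additive over sequential reductions, n₃E°₃ = n₁E°₁ + n₂E°₂.
E°₃ = (2×+1.25 + 1×-0.34) / 3 = (+2.160) / 3 = +0.720 V.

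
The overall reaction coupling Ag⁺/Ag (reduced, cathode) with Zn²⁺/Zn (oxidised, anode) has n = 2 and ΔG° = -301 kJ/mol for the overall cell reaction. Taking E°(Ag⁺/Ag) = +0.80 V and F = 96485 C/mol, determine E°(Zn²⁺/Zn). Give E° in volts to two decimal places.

-0.76 V

E°cell = −ΔG°/(nF) = −(-301×10³)/((2)(96485)) = +1.560 V.
Since Ag⁺/Ag is the cathode and Zn²⁺/Zn the anode, E°cell = E°(Ag⁺/Ag) − E°(Zn²⁺/Zn).
So E°(Zn²⁺/Zn) = E°(Ag⁺/Ag) − E°cell = (+0.80) − (+1.560) = -0.76 V.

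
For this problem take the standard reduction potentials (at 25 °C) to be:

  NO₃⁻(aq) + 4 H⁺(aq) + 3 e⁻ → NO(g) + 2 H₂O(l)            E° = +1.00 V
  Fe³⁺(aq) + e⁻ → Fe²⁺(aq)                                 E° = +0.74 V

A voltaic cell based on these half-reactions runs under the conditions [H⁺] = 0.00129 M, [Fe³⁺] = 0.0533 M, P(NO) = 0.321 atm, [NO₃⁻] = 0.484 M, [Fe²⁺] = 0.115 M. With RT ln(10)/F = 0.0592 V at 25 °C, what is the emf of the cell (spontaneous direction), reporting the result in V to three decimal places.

NO₃⁻/NO is the cathode (higher E°), Fe³⁺/Fe²⁺ the anode: E°cell = +1.00 − (+0.74) = +0.26 V, n = 3.
Overall: NO₃⁻(aq) + 4 H⁺(aq) + 3 Fe²⁺(aq) → NO(g) + 2 H₂O(l) + 3 Fe³⁺(aq)
Q = P(NO)·[Fe³⁺]^3 / ([NO₃⁻]·[H⁺]^4·[Fe²⁺]^3); log Q = 10.377.
E = E° − (0.0592/n) log Q = +0.26 − (0.0592/3)(10.377) = +0.055 V.

+0.055 V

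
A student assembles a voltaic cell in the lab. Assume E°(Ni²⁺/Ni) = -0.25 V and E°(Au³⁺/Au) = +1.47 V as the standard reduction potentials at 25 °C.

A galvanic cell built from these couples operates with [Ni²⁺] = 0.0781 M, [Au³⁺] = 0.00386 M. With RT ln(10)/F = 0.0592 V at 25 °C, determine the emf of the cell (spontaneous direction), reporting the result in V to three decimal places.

Au³⁺/Au is the cathode (higher E°), Ni²⁺/Ni the anode: E°cell = +1.47 − (-0.25) = +1.72 V, n = 6.
Overall: 2 Au³⁺(aq) + 3 Ni(s) → 2 Au(s) + 3 Ni²⁺(aq)
Q = [Ni²⁺]^3 / ([Au³⁺]^2); log Q = 1.505.
E = E° − (0.0592/n) log Q = +1.72 − (0.0592/6)(1.505) = +1.705 V.

+1.705 V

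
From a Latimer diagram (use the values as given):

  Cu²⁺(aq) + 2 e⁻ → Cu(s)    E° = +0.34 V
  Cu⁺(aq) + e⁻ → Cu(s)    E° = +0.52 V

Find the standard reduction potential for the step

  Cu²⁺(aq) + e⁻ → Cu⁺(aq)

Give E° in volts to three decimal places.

Sequential free energies add, so n₃E°₃ = n₁E°₁ + n₂E°₂.
With n₃ = 2, and the known step contributing 1×(+0.52) V, the unknown satisfies 1·E° = 2×(+0.34) − 1×(+0.52) = +0.160.
E° = +0.160 / 1 = +0.160 V.

+0.160 V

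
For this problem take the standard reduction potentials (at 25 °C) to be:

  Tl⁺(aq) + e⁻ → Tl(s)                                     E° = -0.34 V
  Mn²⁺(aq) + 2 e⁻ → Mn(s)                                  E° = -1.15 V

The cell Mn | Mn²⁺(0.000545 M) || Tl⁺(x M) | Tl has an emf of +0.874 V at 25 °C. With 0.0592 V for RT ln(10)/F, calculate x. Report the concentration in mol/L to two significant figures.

0.28 M

Tl⁺/Tl is the cathode, Mn²⁺/Mn the anode: E°cell = +0.81 V, n = 2.
Overall reaction: 2 Tl⁺(aq) + Mn(s) → 2 Tl(s) + Mn²⁺(aq); Q = [Mn²⁺]^1/[Tl⁺]^2.
From E = E° − (0.0592/n) log Q: log Q = (E° − E)·n/0.0592 = (+0.81 − (+0.874))·2/0.0592 = -2.1622.
So 2·log[Tl⁺] = 1·log(0.000545) − log Q = -3.2636 − (-2.1622) = -1.1014; log[Tl⁺] = -1.1014 / 2 = -0.5507; [Tl⁺] = 10^(-0.5507) ≈ 0.28 M.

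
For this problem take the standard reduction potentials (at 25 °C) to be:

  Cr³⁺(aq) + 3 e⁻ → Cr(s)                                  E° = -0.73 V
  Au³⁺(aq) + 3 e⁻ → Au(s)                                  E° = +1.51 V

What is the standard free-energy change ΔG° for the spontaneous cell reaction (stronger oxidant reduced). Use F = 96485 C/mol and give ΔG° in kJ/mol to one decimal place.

Au³⁺/Au (E° = +1.51 V) is the cathode; Cr³⁺/Cr (E° = -0.73 V) is the anode, so E°cell = +2.24 V.
Balancing electrons gives n = 3 (lcm of 3 and 3).
ΔG° = −nFE° = −(3)(96485)(+2.24) = -648,379 J = -648.4 kJ/mol.

-648.4 kJ/mol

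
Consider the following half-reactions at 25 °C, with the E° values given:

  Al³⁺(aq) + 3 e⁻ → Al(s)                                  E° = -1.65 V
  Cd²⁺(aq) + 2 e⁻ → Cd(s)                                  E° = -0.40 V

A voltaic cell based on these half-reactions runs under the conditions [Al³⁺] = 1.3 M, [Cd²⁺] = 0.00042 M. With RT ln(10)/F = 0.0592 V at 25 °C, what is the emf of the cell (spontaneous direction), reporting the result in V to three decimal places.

Cd²⁺/Cd is the cathode (higher E°), Al³⁺/Al the anode: E°cell = -0.40 − (-1.65) = +1.25 V, n = 6.
Overall: 3 Cd²⁺(aq) + 2 Al(s) → 3 Cd(s) + 2 Al³⁺(aq)
Q = [Al³⁺]^2 / ([Cd²⁺]^3); log Q = 10.358.
E = E° − (0.0592/n) log Q = +1.25 − (0.0592/6)(10.358) = +1.148 V.

+1.148 V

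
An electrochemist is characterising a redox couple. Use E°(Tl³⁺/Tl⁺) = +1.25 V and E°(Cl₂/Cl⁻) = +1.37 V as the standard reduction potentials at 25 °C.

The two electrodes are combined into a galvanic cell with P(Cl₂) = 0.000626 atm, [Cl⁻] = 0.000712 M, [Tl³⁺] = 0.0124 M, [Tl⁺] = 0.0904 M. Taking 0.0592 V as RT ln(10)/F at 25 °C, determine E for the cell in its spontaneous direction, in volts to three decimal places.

Cl₂/Cl⁻ is the cathode (higher E°), Tl³⁺/Tl⁺ the anode: E°cell = +1.37 − (+1.25) = +0.12 V, n = 2.
Overall: Cl₂(g) + Tl⁺(aq) → 2 Cl⁻(aq) + Tl³⁺(aq)
Q = [Cl⁻]^2·[Tl³⁺] / (P(Cl₂)·[Tl⁺]); log Q = -3.954.
E = E° − (0.0592/n) log Q = +0.12 − (0.0592/2)(-3.954) = +0.237 V.

+0.237 V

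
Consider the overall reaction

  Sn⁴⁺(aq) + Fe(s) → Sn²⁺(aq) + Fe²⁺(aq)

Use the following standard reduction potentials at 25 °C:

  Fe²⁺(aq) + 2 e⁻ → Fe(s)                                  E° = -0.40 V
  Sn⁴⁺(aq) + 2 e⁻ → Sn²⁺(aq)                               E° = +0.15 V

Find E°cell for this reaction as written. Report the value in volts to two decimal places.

+0.55 V

The Sn⁴⁺/Sn²⁺ couple has the higher reduction potential, so it is the cathode; Fe²⁺/Fe is oxidised at the anode.
E°cell = E°(cathode) − E°(anode) = (+0.15) − (-0.40) = +0.55 V.
Since E°cell > 0, the reaction is spontaneous under standard conditions.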